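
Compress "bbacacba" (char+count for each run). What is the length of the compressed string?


Input: bbacacba
Runs:
  'b' x 2 => "b2"
  'a' x 1 => "a1"
  'c' x 1 => "c1"
  'a' x 1 => "a1"
  'c' x 1 => "c1"
  'b' x 1 => "b1"
  'a' x 1 => "a1"
Compressed: "b2a1c1a1c1b1a1"
Compressed length: 14

14


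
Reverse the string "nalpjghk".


Input: nalpjghk
Reading characters right to left:
  Position 7: 'k'
  Position 6: 'h'
  Position 5: 'g'
  Position 4: 'j'
  Position 3: 'p'
  Position 2: 'l'
  Position 1: 'a'
  Position 0: 'n'
Reversed: khgjplan

khgjplan


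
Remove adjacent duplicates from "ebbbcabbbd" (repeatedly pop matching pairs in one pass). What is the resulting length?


Input: ebbbcabbbd
Stack-based adjacent duplicate removal:
  Read 'e': push. Stack: e
  Read 'b': push. Stack: eb
  Read 'b': matches stack top 'b' => pop. Stack: e
  Read 'b': push. Stack: eb
  Read 'c': push. Stack: ebc
  Read 'a': push. Stack: ebca
  Read 'b': push. Stack: ebcab
  Read 'b': matches stack top 'b' => pop. Stack: ebca
  Read 'b': push. Stack: ebcab
  Read 'd': push. Stack: ebcabd
Final stack: "ebcabd" (length 6)

6


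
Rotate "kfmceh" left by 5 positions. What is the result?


Input: "kfmceh", rotate left by 5
First 5 characters: "kfmce"
Remaining characters: "h"
Concatenate remaining + first: "h" + "kfmce" = "hkfmce"

hkfmce


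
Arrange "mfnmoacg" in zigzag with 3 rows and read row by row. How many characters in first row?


Zigzag "mfnmoacg" into 3 rows:
Placing characters:
  'm' => row 0
  'f' => row 1
  'n' => row 2
  'm' => row 1
  'o' => row 0
  'a' => row 1
  'c' => row 2
  'g' => row 1
Rows:
  Row 0: "mo"
  Row 1: "fmag"
  Row 2: "nc"
First row length: 2

2


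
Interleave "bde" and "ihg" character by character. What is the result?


Interleaving "bde" and "ihg":
  Position 0: 'b' from first, 'i' from second => "bi"
  Position 1: 'd' from first, 'h' from second => "dh"
  Position 2: 'e' from first, 'g' from second => "eg"
Result: bidheg

bidheg


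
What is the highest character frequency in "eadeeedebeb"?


Input: eadeeedebeb
Character counts:
  'a': 1
  'b': 2
  'd': 2
  'e': 6
Maximum frequency: 6

6


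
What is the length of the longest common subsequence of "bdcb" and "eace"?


LCS of "bdcb" and "eace"
DP table:
           e    a    c    e
      0    0    0    0    0
  b   0    0    0    0    0
  d   0    0    0    0    0
  c   0    0    0    1    1
  b   0    0    0    1    1
LCS length = dp[4][4] = 1

1


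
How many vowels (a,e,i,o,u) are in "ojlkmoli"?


Input: ojlkmoli
Checking each character:
  'o' at position 0: vowel (running total: 1)
  'j' at position 1: consonant
  'l' at position 2: consonant
  'k' at position 3: consonant
  'm' at position 4: consonant
  'o' at position 5: vowel (running total: 2)
  'l' at position 6: consonant
  'i' at position 7: vowel (running total: 3)
Total vowels: 3

3


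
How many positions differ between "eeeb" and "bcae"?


Comparing "eeeb" and "bcae" position by position:
  Position 0: 'e' vs 'b' => DIFFER
  Position 1: 'e' vs 'c' => DIFFER
  Position 2: 'e' vs 'a' => DIFFER
  Position 3: 'b' vs 'e' => DIFFER
Positions that differ: 4

4


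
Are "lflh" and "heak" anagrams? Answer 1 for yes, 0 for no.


Strings: "lflh", "heak"
Sorted first:  fhll
Sorted second: aehk
Differ at position 0: 'f' vs 'a' => not anagrams

0


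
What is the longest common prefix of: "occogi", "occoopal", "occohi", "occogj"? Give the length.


Words: occogi, occoopal, occohi, occogj
  Position 0: all 'o' => match
  Position 1: all 'c' => match
  Position 2: all 'c' => match
  Position 3: all 'o' => match
  Position 4: ('g', 'o', 'h', 'g') => mismatch, stop
LCP = "occo" (length 4)

4


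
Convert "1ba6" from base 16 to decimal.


Input: "1ba6" in base 16
Positional expansion:
  Digit '1' (value 1) x 16^3 = 4096
  Digit 'b' (value 11) x 16^2 = 2816
  Digit 'a' (value 10) x 16^1 = 160
  Digit '6' (value 6) x 16^0 = 6
Sum = 7078

7078


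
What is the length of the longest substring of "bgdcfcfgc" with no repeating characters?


Input: "bgdcfcfgc"
Sliding window (track last position of each char):
  Position 0 ('b'): window [0,0] length 1 -- new best
  Position 1 ('g'): window [0,1] length 2 -- new best
  Position 2 ('d'): window [0,2] length 3 -- new best
  Position 3 ('c'): window [0,3] length 4 -- new best
  Position 4 ('f'): window [0,4] length 5 -- new best
  Position 5 ('c'): repeat (last at 3), move window start to 4
  Position 5 ('c'): window [4,5] length 2
  Position 6 ('f'): repeat (last at 4), move window start to 5
  Position 6 ('f'): window [5,6] length 2
  Position 7 ('g'): window [5,7] length 3
  Position 8 ('c'): repeat (last at 5), move window start to 6
  Position 8 ('c'): window [6,8] length 3
Longest substring with no repeats: "bgdcf" with length 5

5


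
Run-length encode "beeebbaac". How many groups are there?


Input: beeebbaac
Scanning for consecutive runs:
  Group 1: 'b' x 1 (positions 0-0)
  Group 2: 'e' x 3 (positions 1-3)
  Group 3: 'b' x 2 (positions 4-5)
  Group 4: 'a' x 2 (positions 6-7)
  Group 5: 'c' x 1 (positions 8-8)
Total groups: 5

5


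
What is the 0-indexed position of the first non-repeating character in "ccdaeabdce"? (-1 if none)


Input: ccdaeabdce
Character frequencies:
  'a': 2
  'b': 1
  'c': 3
  'd': 2
  'e': 2
Scanning left to right for freq == 1:
  Position 0 ('c'): freq=3, skip
  Position 1 ('c'): freq=3, skip
  Position 2 ('d'): freq=2, skip
  Position 3 ('a'): freq=2, skip
  Position 4 ('e'): freq=2, skip
  Position 5 ('a'): freq=2, skip
  Position 6 ('b'): unique! => answer = 6

6


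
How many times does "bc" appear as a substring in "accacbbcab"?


Searching for "bc" in "accacbbcab"
Scanning each position:
  Position 0: "ac" => no
  Position 1: "cc" => no
  Position 2: "ca" => no
  Position 3: "ac" => no
  Position 4: "cb" => no
  Position 5: "bb" => no
  Position 6: "bc" => MATCH
  Position 7: "ca" => no
  Position 8: "ab" => no
Total occurrences: 1

1


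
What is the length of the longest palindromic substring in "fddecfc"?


Input: "fddecfc"
Checking substrings for palindromes:
  [4:7] "cfc" (len 3) => palindrome
  [1:3] "dd" (len 2) => palindrome
Longest palindromic substring: "cfc" with length 3

3


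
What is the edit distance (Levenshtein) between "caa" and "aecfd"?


Computing edit distance: "caa" -> "aecfd"
DP table:
           a    e    c    f    d
      0    1    2    3    4    5
  c   1    1    2    2    3    4
  a   2    1    2    3    3    4
  a   3    2    2    3    4    4
Edit distance = dp[3][5] = 4

4


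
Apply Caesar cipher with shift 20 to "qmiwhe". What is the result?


Caesar cipher: shift "qmiwhe" by 20
  'q' (pos 16) + 20 = pos 10 = 'k'
  'm' (pos 12) + 20 = pos 6 = 'g'
  'i' (pos 8) + 20 = pos 2 = 'c'
  'w' (pos 22) + 20 = pos 16 = 'q'
  'h' (pos 7) + 20 = pos 1 = 'b'
  'e' (pos 4) + 20 = pos 24 = 'y'
Result: kgcqby

kgcqby


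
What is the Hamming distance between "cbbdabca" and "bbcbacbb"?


Comparing "cbbdabca" and "bbcbacbb" position by position:
  Position 0: 'c' vs 'b' => differ
  Position 1: 'b' vs 'b' => same
  Position 2: 'b' vs 'c' => differ
  Position 3: 'd' vs 'b' => differ
  Position 4: 'a' vs 'a' => same
  Position 5: 'b' vs 'c' => differ
  Position 6: 'c' vs 'b' => differ
  Position 7: 'a' vs 'b' => differ
Total differences (Hamming distance): 6

6


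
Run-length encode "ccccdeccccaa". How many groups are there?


Input: ccccdeccccaa
Scanning for consecutive runs:
  Group 1: 'c' x 4 (positions 0-3)
  Group 2: 'd' x 1 (positions 4-4)
  Group 3: 'e' x 1 (positions 5-5)
  Group 4: 'c' x 4 (positions 6-9)
  Group 5: 'a' x 2 (positions 10-11)
Total groups: 5

5


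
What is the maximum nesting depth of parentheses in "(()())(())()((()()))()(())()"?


Input: "(()())(())()((()()))()(())()"
Tracking depth:
  Position 0 '(': depth becomes 1
  Position 1 '(': depth becomes 2
  Position 2 ')': depth becomes 1
  Position 3 '(': depth becomes 2
  Position 4 ')': depth becomes 1
  Position 5 ')': depth becomes 0
  Position 6 '(': depth becomes 1
  Position 7 '(': depth becomes 2
  Position 8 ')': depth becomes 1
  Position 9 ')': depth becomes 0
  Position 10 '(': depth becomes 1
  Position 11 ')': depth becomes 0
  Position 12 '(': depth becomes 1
  Position 13 '(': depth becomes 2
  Position 14 '(': depth becomes 3
  Position 15 ')': depth becomes 2
  Position 16 '(': depth becomes 3
  Position 17 ')': depth becomes 2
  Position 18 ')': depth becomes 1
  Position 19 ')': depth becomes 0
  Position 20 '(': depth becomes 1
  Position 21 ')': depth becomes 0
  Position 22 '(': depth becomes 1
  Position 23 '(': depth becomes 2
  Position 24 ')': depth becomes 1
  Position 25 ')': depth becomes 0
  Position 26 '(': depth becomes 1
  Position 27 ')': depth becomes 0
Maximum depth reached: 3

3


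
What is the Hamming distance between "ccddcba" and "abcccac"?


Comparing "ccddcba" and "abcccac" position by position:
  Position 0: 'c' vs 'a' => differ
  Position 1: 'c' vs 'b' => differ
  Position 2: 'd' vs 'c' => differ
  Position 3: 'd' vs 'c' => differ
  Position 4: 'c' vs 'c' => same
  Position 5: 'b' vs 'a' => differ
  Position 6: 'a' vs 'c' => differ
Total differences (Hamming distance): 6

6


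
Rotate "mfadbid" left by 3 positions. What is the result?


Input: "mfadbid", rotate left by 3
First 3 characters: "mfa"
Remaining characters: "dbid"
Concatenate remaining + first: "dbid" + "mfa" = "dbidmfa"

dbidmfa


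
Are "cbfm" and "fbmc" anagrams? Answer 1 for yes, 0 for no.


Strings: "cbfm", "fbmc"
Sorted first:  bcfm
Sorted second: bcfm
Sorted forms match => anagrams

1


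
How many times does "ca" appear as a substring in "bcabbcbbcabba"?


Searching for "ca" in "bcabbcbbcabba"
Scanning each position:
  Position 0: "bc" => no
  Position 1: "ca" => MATCH
  Position 2: "ab" => no
  Position 3: "bb" => no
  Position 4: "bc" => no
  Position 5: "cb" => no
  Position 6: "bb" => no
  Position 7: "bc" => no
  Position 8: "ca" => MATCH
  Position 9: "ab" => no
  Position 10: "bb" => no
  Position 11: "ba" => no
Total occurrences: 2

2


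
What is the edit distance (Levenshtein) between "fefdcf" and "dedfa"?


Computing edit distance: "fefdcf" -> "dedfa"
DP table:
           d    e    d    f    a
      0    1    2    3    4    5
  f   1    1    2    3    3    4
  e   2    2    1    2    3    4
  f   3    3    2    2    2    3
  d   4    3    3    2    3    3
  c   5    4    4    3    3    4
  f   6    5    5    4    3    4
Edit distance = dp[6][5] = 4

4


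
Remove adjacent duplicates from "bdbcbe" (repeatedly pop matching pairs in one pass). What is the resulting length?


Input: bdbcbe
Stack-based adjacent duplicate removal:
  Read 'b': push. Stack: b
  Read 'd': push. Stack: bd
  Read 'b': push. Stack: bdb
  Read 'c': push. Stack: bdbc
  Read 'b': push. Stack: bdbcb
  Read 'e': push. Stack: bdbcbe
Final stack: "bdbcbe" (length 6)

6


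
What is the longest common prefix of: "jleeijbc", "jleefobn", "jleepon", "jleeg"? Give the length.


Words: jleeijbc, jleefobn, jleepon, jleeg
  Position 0: all 'j' => match
  Position 1: all 'l' => match
  Position 2: all 'e' => match
  Position 3: all 'e' => match
  Position 4: ('i', 'f', 'p', 'g') => mismatch, stop
LCP = "jlee" (length 4)

4


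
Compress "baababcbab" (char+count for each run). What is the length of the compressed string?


Input: baababcbab
Runs:
  'b' x 1 => "b1"
  'a' x 2 => "a2"
  'b' x 1 => "b1"
  'a' x 1 => "a1"
  'b' x 1 => "b1"
  'c' x 1 => "c1"
  'b' x 1 => "b1"
  'a' x 1 => "a1"
  'b' x 1 => "b1"
Compressed: "b1a2b1a1b1c1b1a1b1"
Compressed length: 18

18


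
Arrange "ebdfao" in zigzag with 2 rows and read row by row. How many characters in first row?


Zigzag "ebdfao" into 2 rows:
Placing characters:
  'e' => row 0
  'b' => row 1
  'd' => row 0
  'f' => row 1
  'a' => row 0
  'o' => row 1
Rows:
  Row 0: "eda"
  Row 1: "bfo"
First row length: 3

3


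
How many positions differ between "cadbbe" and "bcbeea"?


Comparing "cadbbe" and "bcbeea" position by position:
  Position 0: 'c' vs 'b' => DIFFER
  Position 1: 'a' vs 'c' => DIFFER
  Position 2: 'd' vs 'b' => DIFFER
  Position 3: 'b' vs 'e' => DIFFER
  Position 4: 'b' vs 'e' => DIFFER
  Position 5: 'e' vs 'a' => DIFFER
Positions that differ: 6

6


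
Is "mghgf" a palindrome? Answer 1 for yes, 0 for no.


Input: mghgf
Reversed: fghgm
  Compare pos 0 ('m') with pos 4 ('f'): MISMATCH
  Compare pos 1 ('g') with pos 3 ('g'): match
Result: not a palindrome

0


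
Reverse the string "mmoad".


Input: mmoad
Reading characters right to left:
  Position 4: 'd'
  Position 3: 'a'
  Position 2: 'o'
  Position 1: 'm'
  Position 0: 'm'
Reversed: daomm

daomm


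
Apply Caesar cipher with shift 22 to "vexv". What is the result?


Caesar cipher: shift "vexv" by 22
  'v' (pos 21) + 22 = pos 17 = 'r'
  'e' (pos 4) + 22 = pos 0 = 'a'
  'x' (pos 23) + 22 = pos 19 = 't'
  'v' (pos 21) + 22 = pos 17 = 'r'
Result: ratr

ratr


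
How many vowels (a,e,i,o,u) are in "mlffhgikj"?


Input: mlffhgikj
Checking each character:
  'm' at position 0: consonant
  'l' at position 1: consonant
  'f' at position 2: consonant
  'f' at position 3: consonant
  'h' at position 4: consonant
  'g' at position 5: consonant
  'i' at position 6: vowel (running total: 1)
  'k' at position 7: consonant
  'j' at position 8: consonant
Total vowels: 1

1


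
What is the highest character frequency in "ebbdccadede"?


Input: ebbdccadede
Character counts:
  'a': 1
  'b': 2
  'c': 2
  'd': 3
  'e': 3
Maximum frequency: 3

3


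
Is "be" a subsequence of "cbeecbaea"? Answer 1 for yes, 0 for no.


Check if "be" is a subsequence of "cbeecbaea"
Greedy scan:
  Position 0 ('c'): no match needed
  Position 1 ('b'): matches sub[0] = 'b'
  Position 2 ('e'): matches sub[1] = 'e'
  Position 3 ('e'): no match needed
  Position 4 ('c'): no match needed
  Position 5 ('b'): no match needed
  Position 6 ('a'): no match needed
  Position 7 ('e'): no match needed
  Position 8 ('a'): no match needed
All 2 characters matched => is a subsequence

1


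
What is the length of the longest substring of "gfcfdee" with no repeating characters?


Input: "gfcfdee"
Sliding window (track last position of each char):
  Position 0 ('g'): window [0,0] length 1 -- new best
  Position 1 ('f'): window [0,1] length 2 -- new best
  Position 2 ('c'): window [0,2] length 3 -- new best
  Position 3 ('f'): repeat (last at 1), move window start to 2
  Position 3 ('f'): window [2,3] length 2
  Position 4 ('d'): window [2,4] length 3
  Position 5 ('e'): window [2,5] length 4 -- new best
  Position 6 ('e'): repeat (last at 5), move window start to 6
  Position 6 ('e'): window [6,6] length 1
Longest substring with no repeats: "cfde" with length 4

4


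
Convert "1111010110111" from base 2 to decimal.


Input: "1111010110111" in base 2
Positional expansion:
  Digit '1' (value 1) x 2^12 = 4096
  Digit '1' (value 1) x 2^11 = 2048
  Digit '1' (value 1) x 2^10 = 1024
  Digit '1' (value 1) x 2^9 = 512
  Digit '0' (value 0) x 2^8 = 0
  Digit '1' (value 1) x 2^7 = 128
  Digit '0' (value 0) x 2^6 = 0
  Digit '1' (value 1) x 2^5 = 32
  Digit '1' (value 1) x 2^4 = 16
  Digit '0' (value 0) x 2^3 = 0
  Digit '1' (value 1) x 2^2 = 4
  Digit '1' (value 1) x 2^1 = 2
  Digit '1' (value 1) x 2^0 = 1
Sum = 7863

7863


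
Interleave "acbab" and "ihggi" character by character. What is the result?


Interleaving "acbab" and "ihggi":
  Position 0: 'a' from first, 'i' from second => "ai"
  Position 1: 'c' from first, 'h' from second => "ch"
  Position 2: 'b' from first, 'g' from second => "bg"
  Position 3: 'a' from first, 'g' from second => "ag"
  Position 4: 'b' from first, 'i' from second => "bi"
Result: aichbgagbi

aichbgagbi


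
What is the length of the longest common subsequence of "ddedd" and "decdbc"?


LCS of "ddedd" and "decdbc"
DP table:
           d    e    c    d    b    c
      0    0    0    0    0    0    0
  d   0    1    1    1    1    1    1
  d   0    1    1    1    2    2    2
  e   0    1    2    2    2    2    2
  d   0    1    2    2    3    3    3
  d   0    1    2    2    3    3    3
LCS length = dp[5][6] = 3

3


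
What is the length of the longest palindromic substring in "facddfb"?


Input: "facddfb"
Checking substrings for palindromes:
  [3:5] "dd" (len 2) => palindrome
Longest palindromic substring: "dd" with length 2

2


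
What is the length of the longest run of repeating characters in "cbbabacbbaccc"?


Input: "cbbabacbbaccc"
Scanning for longest run:
  Position 1 ('b'): new char, reset run to 1
  Position 2 ('b'): continues run of 'b', length=2
  Position 3 ('a'): new char, reset run to 1
  Position 4 ('b'): new char, reset run to 1
  Position 5 ('a'): new char, reset run to 1
  Position 6 ('c'): new char, reset run to 1
  Position 7 ('b'): new char, reset run to 1
  Position 8 ('b'): continues run of 'b', length=2
  Position 9 ('a'): new char, reset run to 1
  Position 10 ('c'): new char, reset run to 1
  Position 11 ('c'): continues run of 'c', length=2
  Position 12 ('c'): continues run of 'c', length=3
Longest run: 'c' with length 3

3


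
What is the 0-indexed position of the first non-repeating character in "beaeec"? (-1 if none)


Input: beaeec
Character frequencies:
  'a': 1
  'b': 1
  'c': 1
  'e': 3
Scanning left to right for freq == 1:
  Position 0 ('b'): unique! => answer = 0

0


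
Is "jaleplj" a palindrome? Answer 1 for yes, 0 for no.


Input: jaleplj
Reversed: jlpelaj
  Compare pos 0 ('j') with pos 6 ('j'): match
  Compare pos 1 ('a') with pos 5 ('l'): MISMATCH
  Compare pos 2 ('l') with pos 4 ('p'): MISMATCH
Result: not a palindrome

0


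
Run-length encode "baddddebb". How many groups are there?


Input: baddddebb
Scanning for consecutive runs:
  Group 1: 'b' x 1 (positions 0-0)
  Group 2: 'a' x 1 (positions 1-1)
  Group 3: 'd' x 4 (positions 2-5)
  Group 4: 'e' x 1 (positions 6-6)
  Group 5: 'b' x 2 (positions 7-8)
Total groups: 5

5


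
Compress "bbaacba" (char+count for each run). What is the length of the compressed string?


Input: bbaacba
Runs:
  'b' x 2 => "b2"
  'a' x 2 => "a2"
  'c' x 1 => "c1"
  'b' x 1 => "b1"
  'a' x 1 => "a1"
Compressed: "b2a2c1b1a1"
Compressed length: 10

10


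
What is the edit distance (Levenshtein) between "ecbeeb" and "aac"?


Computing edit distance: "ecbeeb" -> "aac"
DP table:
           a    a    c
      0    1    2    3
  e   1    1    2    3
  c   2    2    2    2
  b   3    3    3    3
  e   4    4    4    4
  e   5    5    5    5
  b   6    6    6    6
Edit distance = dp[6][3] = 6

6


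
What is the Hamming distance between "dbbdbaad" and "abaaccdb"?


Comparing "dbbdbaad" and "abaaccdb" position by position:
  Position 0: 'd' vs 'a' => differ
  Position 1: 'b' vs 'b' => same
  Position 2: 'b' vs 'a' => differ
  Position 3: 'd' vs 'a' => differ
  Position 4: 'b' vs 'c' => differ
  Position 5: 'a' vs 'c' => differ
  Position 6: 'a' vs 'd' => differ
  Position 7: 'd' vs 'b' => differ
Total differences (Hamming distance): 7

7


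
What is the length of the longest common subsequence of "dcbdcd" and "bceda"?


LCS of "dcbdcd" and "bceda"
DP table:
           b    c    e    d    a
      0    0    0    0    0    0
  d   0    0    0    0    1    1
  c   0    0    1    1    1    1
  b   0    1    1    1    1    1
  d   0    1    1    1    2    2
  c   0    1    2    2    2    2
  d   0    1    2    2    3    3
LCS length = dp[6][5] = 3

3


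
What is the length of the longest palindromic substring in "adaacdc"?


Input: "adaacdc"
Checking substrings for palindromes:
  [0:3] "ada" (len 3) => palindrome
  [4:7] "cdc" (len 3) => palindrome
  [2:4] "aa" (len 2) => palindrome
Longest palindromic substring: "ada" with length 3

3


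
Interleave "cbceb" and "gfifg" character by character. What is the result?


Interleaving "cbceb" and "gfifg":
  Position 0: 'c' from first, 'g' from second => "cg"
  Position 1: 'b' from first, 'f' from second => "bf"
  Position 2: 'c' from first, 'i' from second => "ci"
  Position 3: 'e' from first, 'f' from second => "ef"
  Position 4: 'b' from first, 'g' from second => "bg"
Result: cgbfciefbg

cgbfciefbg


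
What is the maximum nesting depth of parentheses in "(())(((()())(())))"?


Input: "(())(((()())(())))"
Tracking depth:
  Position 0 '(': depth becomes 1
  Position 1 '(': depth becomes 2
  Position 2 ')': depth becomes 1
  Position 3 ')': depth becomes 0
  Position 4 '(': depth becomes 1
  Position 5 '(': depth becomes 2
  Position 6 '(': depth becomes 3
  Position 7 '(': depth becomes 4
  Position 8 ')': depth becomes 3
  Position 9 '(': depth becomes 4
  Position 10 ')': depth becomes 3
  Position 11 ')': depth becomes 2
  Position 12 '(': depth becomes 3
  Position 13 '(': depth becomes 4
  Position 14 ')': depth becomes 3
  Position 15 ')': depth becomes 2
  Position 16 ')': depth becomes 1
  Position 17 ')': depth becomes 0
Maximum depth reached: 4

4


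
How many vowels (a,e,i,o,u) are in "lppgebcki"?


Input: lppgebcki
Checking each character:
  'l' at position 0: consonant
  'p' at position 1: consonant
  'p' at position 2: consonant
  'g' at position 3: consonant
  'e' at position 4: vowel (running total: 1)
  'b' at position 5: consonant
  'c' at position 6: consonant
  'k' at position 7: consonant
  'i' at position 8: vowel (running total: 2)
Total vowels: 2

2


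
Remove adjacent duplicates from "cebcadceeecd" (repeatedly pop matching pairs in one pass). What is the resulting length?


Input: cebcadceeecd
Stack-based adjacent duplicate removal:
  Read 'c': push. Stack: c
  Read 'e': push. Stack: ce
  Read 'b': push. Stack: ceb
  Read 'c': push. Stack: cebc
  Read 'a': push. Stack: cebca
  Read 'd': push. Stack: cebcad
  Read 'c': push. Stack: cebcadc
  Read 'e': push. Stack: cebcadce
  Read 'e': matches stack top 'e' => pop. Stack: cebcadc
  Read 'e': push. Stack: cebcadce
  Read 'c': push. Stack: cebcadcec
  Read 'd': push. Stack: cebcadcecd
Final stack: "cebcadcecd" (length 10)

10


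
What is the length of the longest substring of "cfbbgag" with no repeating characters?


Input: "cfbbgag"
Sliding window (track last position of each char):
  Position 0 ('c'): window [0,0] length 1 -- new best
  Position 1 ('f'): window [0,1] length 2 -- new best
  Position 2 ('b'): window [0,2] length 3 -- new best
  Position 3 ('b'): repeat (last at 2), move window start to 3
  Position 3 ('b'): window [3,3] length 1
  Position 4 ('g'): window [3,4] length 2
  Position 5 ('a'): window [3,5] length 3
  Position 6 ('g'): repeat (last at 4), move window start to 5
  Position 6 ('g'): window [5,6] length 2
Longest substring with no repeats: "cfb" with length 3

3


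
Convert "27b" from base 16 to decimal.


Input: "27b" in base 16
Positional expansion:
  Digit '2' (value 2) x 16^2 = 512
  Digit '7' (value 7) x 16^1 = 112
  Digit 'b' (value 11) x 16^0 = 11
Sum = 635

635


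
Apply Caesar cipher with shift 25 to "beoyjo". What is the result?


Caesar cipher: shift "beoyjo" by 25
  'b' (pos 1) + 25 = pos 0 = 'a'
  'e' (pos 4) + 25 = pos 3 = 'd'
  'o' (pos 14) + 25 = pos 13 = 'n'
  'y' (pos 24) + 25 = pos 23 = 'x'
  'j' (pos 9) + 25 = pos 8 = 'i'
  'o' (pos 14) + 25 = pos 13 = 'n'
Result: adnxin

adnxin


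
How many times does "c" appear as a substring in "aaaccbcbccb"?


Searching for "c" in "aaaccbcbccb"
Scanning each position:
  Position 0: "a" => no
  Position 1: "a" => no
  Position 2: "a" => no
  Position 3: "c" => MATCH
  Position 4: "c" => MATCH
  Position 5: "b" => no
  Position 6: "c" => MATCH
  Position 7: "b" => no
  Position 8: "c" => MATCH
  Position 9: "c" => MATCH
  Position 10: "b" => no
Total occurrences: 5

5


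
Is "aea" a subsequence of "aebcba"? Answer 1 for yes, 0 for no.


Check if "aea" is a subsequence of "aebcba"
Greedy scan:
  Position 0 ('a'): matches sub[0] = 'a'
  Position 1 ('e'): matches sub[1] = 'e'
  Position 2 ('b'): no match needed
  Position 3 ('c'): no match needed
  Position 4 ('b'): no match needed
  Position 5 ('a'): matches sub[2] = 'a'
All 3 characters matched => is a subsequence

1


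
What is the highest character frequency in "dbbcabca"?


Input: dbbcabca
Character counts:
  'a': 2
  'b': 3
  'c': 2
  'd': 1
Maximum frequency: 3

3


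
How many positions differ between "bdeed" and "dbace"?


Comparing "bdeed" and "dbace" position by position:
  Position 0: 'b' vs 'd' => DIFFER
  Position 1: 'd' vs 'b' => DIFFER
  Position 2: 'e' vs 'a' => DIFFER
  Position 3: 'e' vs 'c' => DIFFER
  Position 4: 'd' vs 'e' => DIFFER
Positions that differ: 5

5


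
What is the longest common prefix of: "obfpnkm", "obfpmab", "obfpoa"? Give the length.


Words: obfpnkm, obfpmab, obfpoa
  Position 0: all 'o' => match
  Position 1: all 'b' => match
  Position 2: all 'f' => match
  Position 3: all 'p' => match
  Position 4: ('n', 'm', 'o') => mismatch, stop
LCP = "obfp" (length 4)

4


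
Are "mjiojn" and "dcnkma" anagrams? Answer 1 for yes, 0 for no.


Strings: "mjiojn", "dcnkma"
Sorted first:  ijjmno
Sorted second: acdkmn
Differ at position 0: 'i' vs 'a' => not anagrams

0


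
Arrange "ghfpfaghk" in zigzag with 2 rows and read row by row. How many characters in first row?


Zigzag "ghfpfaghk" into 2 rows:
Placing characters:
  'g' => row 0
  'h' => row 1
  'f' => row 0
  'p' => row 1
  'f' => row 0
  'a' => row 1
  'g' => row 0
  'h' => row 1
  'k' => row 0
Rows:
  Row 0: "gffgk"
  Row 1: "hpah"
First row length: 5

5


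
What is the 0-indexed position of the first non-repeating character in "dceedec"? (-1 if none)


Input: dceedec
Character frequencies:
  'c': 2
  'd': 2
  'e': 3
Scanning left to right for freq == 1:
  Position 0 ('d'): freq=2, skip
  Position 1 ('c'): freq=2, skip
  Position 2 ('e'): freq=3, skip
  Position 3 ('e'): freq=3, skip
  Position 4 ('d'): freq=2, skip
  Position 5 ('e'): freq=3, skip
  Position 6 ('c'): freq=2, skip
  No unique character found => answer = -1

-1


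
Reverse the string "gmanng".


Input: gmanng
Reading characters right to left:
  Position 5: 'g'
  Position 4: 'n'
  Position 3: 'n'
  Position 2: 'a'
  Position 1: 'm'
  Position 0: 'g'
Reversed: gnnamg

gnnamg


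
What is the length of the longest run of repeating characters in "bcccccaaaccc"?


Input: "bcccccaaaccc"
Scanning for longest run:
  Position 1 ('c'): new char, reset run to 1
  Position 2 ('c'): continues run of 'c', length=2
  Position 3 ('c'): continues run of 'c', length=3
  Position 4 ('c'): continues run of 'c', length=4
  Position 5 ('c'): continues run of 'c', length=5
  Position 6 ('a'): new char, reset run to 1
  Position 7 ('a'): continues run of 'a', length=2
  Position 8 ('a'): continues run of 'a', length=3
  Position 9 ('c'): new char, reset run to 1
  Position 10 ('c'): continues run of 'c', length=2
  Position 11 ('c'): continues run of 'c', length=3
Longest run: 'c' with length 5

5


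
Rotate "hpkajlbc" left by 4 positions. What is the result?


Input: "hpkajlbc", rotate left by 4
First 4 characters: "hpka"
Remaining characters: "jlbc"
Concatenate remaining + first: "jlbc" + "hpka" = "jlbchpka"

jlbchpka


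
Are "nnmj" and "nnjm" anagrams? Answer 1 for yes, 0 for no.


Strings: "nnmj", "nnjm"
Sorted first:  jmnn
Sorted second: jmnn
Sorted forms match => anagrams

1


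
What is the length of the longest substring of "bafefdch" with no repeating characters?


Input: "bafefdch"
Sliding window (track last position of each char):
  Position 0 ('b'): window [0,0] length 1 -- new best
  Position 1 ('a'): window [0,1] length 2 -- new best
  Position 2 ('f'): window [0,2] length 3 -- new best
  Position 3 ('e'): window [0,3] length 4 -- new best
  Position 4 ('f'): repeat (last at 2), move window start to 3
  Position 4 ('f'): window [3,4] length 2
  Position 5 ('d'): window [3,5] length 3
  Position 6 ('c'): window [3,6] length 4
  Position 7 ('h'): window [3,7] length 5 -- new best
Longest substring with no repeats: "efdch" with length 5

5


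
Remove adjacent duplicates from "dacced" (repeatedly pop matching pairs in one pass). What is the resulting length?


Input: dacced
Stack-based adjacent duplicate removal:
  Read 'd': push. Stack: d
  Read 'a': push. Stack: da
  Read 'c': push. Stack: dac
  Read 'c': matches stack top 'c' => pop. Stack: da
  Read 'e': push. Stack: dae
  Read 'd': push. Stack: daed
Final stack: "daed" (length 4)

4


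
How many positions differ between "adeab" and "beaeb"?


Comparing "adeab" and "beaeb" position by position:
  Position 0: 'a' vs 'b' => DIFFER
  Position 1: 'd' vs 'e' => DIFFER
  Position 2: 'e' vs 'a' => DIFFER
  Position 3: 'a' vs 'e' => DIFFER
  Position 4: 'b' vs 'b' => same
Positions that differ: 4

4


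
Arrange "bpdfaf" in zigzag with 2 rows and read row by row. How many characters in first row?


Zigzag "bpdfaf" into 2 rows:
Placing characters:
  'b' => row 0
  'p' => row 1
  'd' => row 0
  'f' => row 1
  'a' => row 0
  'f' => row 1
Rows:
  Row 0: "bda"
  Row 1: "pff"
First row length: 3

3


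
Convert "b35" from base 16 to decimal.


Input: "b35" in base 16
Positional expansion:
  Digit 'b' (value 11) x 16^2 = 2816
  Digit '3' (value 3) x 16^1 = 48
  Digit '5' (value 5) x 16^0 = 5
Sum = 2869

2869


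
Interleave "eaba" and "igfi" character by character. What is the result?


Interleaving "eaba" and "igfi":
  Position 0: 'e' from first, 'i' from second => "ei"
  Position 1: 'a' from first, 'g' from second => "ag"
  Position 2: 'b' from first, 'f' from second => "bf"
  Position 3: 'a' from first, 'i' from second => "ai"
Result: eiagbfai

eiagbfai


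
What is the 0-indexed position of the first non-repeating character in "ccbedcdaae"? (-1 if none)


Input: ccbedcdaae
Character frequencies:
  'a': 2
  'b': 1
  'c': 3
  'd': 2
  'e': 2
Scanning left to right for freq == 1:
  Position 0 ('c'): freq=3, skip
  Position 1 ('c'): freq=3, skip
  Position 2 ('b'): unique! => answer = 2

2


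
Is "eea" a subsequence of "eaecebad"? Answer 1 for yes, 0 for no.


Check if "eea" is a subsequence of "eaecebad"
Greedy scan:
  Position 0 ('e'): matches sub[0] = 'e'
  Position 1 ('a'): no match needed
  Position 2 ('e'): matches sub[1] = 'e'
  Position 3 ('c'): no match needed
  Position 4 ('e'): no match needed
  Position 5 ('b'): no match needed
  Position 6 ('a'): matches sub[2] = 'a'
  Position 7 ('d'): no match needed
All 3 characters matched => is a subsequence

1


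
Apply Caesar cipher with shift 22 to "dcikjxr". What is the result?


Caesar cipher: shift "dcikjxr" by 22
  'd' (pos 3) + 22 = pos 25 = 'z'
  'c' (pos 2) + 22 = pos 24 = 'y'
  'i' (pos 8) + 22 = pos 4 = 'e'
  'k' (pos 10) + 22 = pos 6 = 'g'
  'j' (pos 9) + 22 = pos 5 = 'f'
  'x' (pos 23) + 22 = pos 19 = 't'
  'r' (pos 17) + 22 = pos 13 = 'n'
Result: zyegftn

zyegftn


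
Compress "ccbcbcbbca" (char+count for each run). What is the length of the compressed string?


Input: ccbcbcbbca
Runs:
  'c' x 2 => "c2"
  'b' x 1 => "b1"
  'c' x 1 => "c1"
  'b' x 1 => "b1"
  'c' x 1 => "c1"
  'b' x 2 => "b2"
  'c' x 1 => "c1"
  'a' x 1 => "a1"
Compressed: "c2b1c1b1c1b2c1a1"
Compressed length: 16

16


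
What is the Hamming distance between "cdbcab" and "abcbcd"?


Comparing "cdbcab" and "abcbcd" position by position:
  Position 0: 'c' vs 'a' => differ
  Position 1: 'd' vs 'b' => differ
  Position 2: 'b' vs 'c' => differ
  Position 3: 'c' vs 'b' => differ
  Position 4: 'a' vs 'c' => differ
  Position 5: 'b' vs 'd' => differ
Total differences (Hamming distance): 6

6


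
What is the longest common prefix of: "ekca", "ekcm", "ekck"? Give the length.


Words: ekca, ekcm, ekck
  Position 0: all 'e' => match
  Position 1: all 'k' => match
  Position 2: all 'c' => match
  Position 3: ('a', 'm', 'k') => mismatch, stop
LCP = "ekc" (length 3)

3


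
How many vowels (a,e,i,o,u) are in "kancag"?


Input: kancag
Checking each character:
  'k' at position 0: consonant
  'a' at position 1: vowel (running total: 1)
  'n' at position 2: consonant
  'c' at position 3: consonant
  'a' at position 4: vowel (running total: 2)
  'g' at position 5: consonant
Total vowels: 2

2


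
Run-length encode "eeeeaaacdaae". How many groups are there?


Input: eeeeaaacdaae
Scanning for consecutive runs:
  Group 1: 'e' x 4 (positions 0-3)
  Group 2: 'a' x 3 (positions 4-6)
  Group 3: 'c' x 1 (positions 7-7)
  Group 4: 'd' x 1 (positions 8-8)
  Group 5: 'a' x 2 (positions 9-10)
  Group 6: 'e' x 1 (positions 11-11)
Total groups: 6

6


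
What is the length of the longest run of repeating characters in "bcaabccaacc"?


Input: "bcaabccaacc"
Scanning for longest run:
  Position 1 ('c'): new char, reset run to 1
  Position 2 ('a'): new char, reset run to 1
  Position 3 ('a'): continues run of 'a', length=2
  Position 4 ('b'): new char, reset run to 1
  Position 5 ('c'): new char, reset run to 1
  Position 6 ('c'): continues run of 'c', length=2
  Position 7 ('a'): new char, reset run to 1
  Position 8 ('a'): continues run of 'a', length=2
  Position 9 ('c'): new char, reset run to 1
  Position 10 ('c'): continues run of 'c', length=2
Longest run: 'a' with length 2

2


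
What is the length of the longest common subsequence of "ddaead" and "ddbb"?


LCS of "ddaead" and "ddbb"
DP table:
           d    d    b    b
      0    0    0    0    0
  d   0    1    1    1    1
  d   0    1    2    2    2
  a   0    1    2    2    2
  e   0    1    2    2    2
  a   0    1    2    2    2
  d   0    1    2    2    2
LCS length = dp[6][4] = 2

2


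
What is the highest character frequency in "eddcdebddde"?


Input: eddcdebddde
Character counts:
  'b': 1
  'c': 1
  'd': 6
  'e': 3
Maximum frequency: 6

6


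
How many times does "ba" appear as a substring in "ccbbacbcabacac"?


Searching for "ba" in "ccbbacbcabacac"
Scanning each position:
  Position 0: "cc" => no
  Position 1: "cb" => no
  Position 2: "bb" => no
  Position 3: "ba" => MATCH
  Position 4: "ac" => no
  Position 5: "cb" => no
  Position 6: "bc" => no
  Position 7: "ca" => no
  Position 8: "ab" => no
  Position 9: "ba" => MATCH
  Position 10: "ac" => no
  Position 11: "ca" => no
  Position 12: "ac" => no
Total occurrences: 2

2


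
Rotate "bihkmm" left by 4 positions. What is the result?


Input: "bihkmm", rotate left by 4
First 4 characters: "bihk"
Remaining characters: "mm"
Concatenate remaining + first: "mm" + "bihk" = "mmbihk"

mmbihk


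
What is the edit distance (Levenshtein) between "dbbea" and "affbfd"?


Computing edit distance: "dbbea" -> "affbfd"
DP table:
           a    f    f    b    f    d
      0    1    2    3    4    5    6
  d   1    1    2    3    4    5    5
  b   2    2    2    3    3    4    5
  b   3    3    3    3    3    4    5
  e   4    4    4    4    4    4    5
  a   5    4    5    5    5    5    5
Edit distance = dp[5][6] = 5

5


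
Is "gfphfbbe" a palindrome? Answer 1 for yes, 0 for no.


Input: gfphfbbe
Reversed: ebbfhpfg
  Compare pos 0 ('g') with pos 7 ('e'): MISMATCH
  Compare pos 1 ('f') with pos 6 ('b'): MISMATCH
  Compare pos 2 ('p') with pos 5 ('b'): MISMATCH
  Compare pos 3 ('h') with pos 4 ('f'): MISMATCH
Result: not a palindrome

0


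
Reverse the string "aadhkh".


Input: aadhkh
Reading characters right to left:
  Position 5: 'h'
  Position 4: 'k'
  Position 3: 'h'
  Position 2: 'd'
  Position 1: 'a'
  Position 0: 'a'
Reversed: hkhdaa

hkhdaa


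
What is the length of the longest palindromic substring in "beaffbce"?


Input: "beaffbce"
Checking substrings for palindromes:
  [3:5] "ff" (len 2) => palindrome
Longest palindromic substring: "ff" with length 2

2


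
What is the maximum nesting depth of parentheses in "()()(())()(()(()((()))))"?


Input: "()()(())()(()(()((()))))"
Tracking depth:
  Position 0 '(': depth becomes 1
  Position 1 ')': depth becomes 0
  Position 2 '(': depth becomes 1
  Position 3 ')': depth becomes 0
  Position 4 '(': depth becomes 1
  Position 5 '(': depth becomes 2
  Position 6 ')': depth becomes 1
  Position 7 ')': depth becomes 0
  Position 8 '(': depth becomes 1
  Position 9 ')': depth becomes 0
  Position 10 '(': depth becomes 1
  Position 11 '(': depth becomes 2
  Position 12 ')': depth becomes 1
  Position 13 '(': depth becomes 2
  Position 14 '(': depth becomes 3
  Position 15 ')': depth becomes 2
  Position 16 '(': depth becomes 3
  Position 17 '(': depth becomes 4
  Position 18 '(': depth becomes 5
  Position 19 ')': depth becomes 4
  Position 20 ')': depth becomes 3
  Position 21 ')': depth becomes 2
  Position 22 ')': depth becomes 1
  Position 23 ')': depth becomes 0
Maximum depth reached: 5

5


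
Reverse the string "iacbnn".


Input: iacbnn
Reading characters right to left:
  Position 5: 'n'
  Position 4: 'n'
  Position 3: 'b'
  Position 2: 'c'
  Position 1: 'a'
  Position 0: 'i'
Reversed: nnbcai

nnbcai


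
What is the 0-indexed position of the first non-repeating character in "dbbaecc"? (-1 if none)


Input: dbbaecc
Character frequencies:
  'a': 1
  'b': 2
  'c': 2
  'd': 1
  'e': 1
Scanning left to right for freq == 1:
  Position 0 ('d'): unique! => answer = 0

0


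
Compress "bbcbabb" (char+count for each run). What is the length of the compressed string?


Input: bbcbabb
Runs:
  'b' x 2 => "b2"
  'c' x 1 => "c1"
  'b' x 1 => "b1"
  'a' x 1 => "a1"
  'b' x 2 => "b2"
Compressed: "b2c1b1a1b2"
Compressed length: 10

10


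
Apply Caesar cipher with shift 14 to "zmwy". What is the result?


Caesar cipher: shift "zmwy" by 14
  'z' (pos 25) + 14 = pos 13 = 'n'
  'm' (pos 12) + 14 = pos 0 = 'a'
  'w' (pos 22) + 14 = pos 10 = 'k'
  'y' (pos 24) + 14 = pos 12 = 'm'
Result: nakm

nakm


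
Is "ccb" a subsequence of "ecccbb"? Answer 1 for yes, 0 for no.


Check if "ccb" is a subsequence of "ecccbb"
Greedy scan:
  Position 0 ('e'): no match needed
  Position 1 ('c'): matches sub[0] = 'c'
  Position 2 ('c'): matches sub[1] = 'c'
  Position 3 ('c'): no match needed
  Position 4 ('b'): matches sub[2] = 'b'
  Position 5 ('b'): no match needed
All 3 characters matched => is a subsequence

1


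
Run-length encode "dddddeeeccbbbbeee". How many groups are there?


Input: dddddeeeccbbbbeee
Scanning for consecutive runs:
  Group 1: 'd' x 5 (positions 0-4)
  Group 2: 'e' x 3 (positions 5-7)
  Group 3: 'c' x 2 (positions 8-9)
  Group 4: 'b' x 4 (positions 10-13)
  Group 5: 'e' x 3 (positions 14-16)
Total groups: 5

5


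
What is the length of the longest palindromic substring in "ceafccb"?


Input: "ceafccb"
Checking substrings for palindromes:
  [4:6] "cc" (len 2) => palindrome
Longest palindromic substring: "cc" with length 2

2


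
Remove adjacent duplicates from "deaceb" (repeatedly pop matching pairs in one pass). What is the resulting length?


Input: deaceb
Stack-based adjacent duplicate removal:
  Read 'd': push. Stack: d
  Read 'e': push. Stack: de
  Read 'a': push. Stack: dea
  Read 'c': push. Stack: deac
  Read 'e': push. Stack: deace
  Read 'b': push. Stack: deaceb
Final stack: "deaceb" (length 6)

6


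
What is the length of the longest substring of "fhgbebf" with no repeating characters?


Input: "fhgbebf"
Sliding window (track last position of each char):
  Position 0 ('f'): window [0,0] length 1 -- new best
  Position 1 ('h'): window [0,1] length 2 -- new best
  Position 2 ('g'): window [0,2] length 3 -- new best
  Position 3 ('b'): window [0,3] length 4 -- new best
  Position 4 ('e'): window [0,4] length 5 -- new best
  Position 5 ('b'): repeat (last at 3), move window start to 4
  Position 5 ('b'): window [4,5] length 2
  Position 6 ('f'): window [4,6] length 3
Longest substring with no repeats: "fhgbe" with length 5

5


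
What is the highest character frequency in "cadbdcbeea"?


Input: cadbdcbeea
Character counts:
  'a': 2
  'b': 2
  'c': 2
  'd': 2
  'e': 2
Maximum frequency: 2

2


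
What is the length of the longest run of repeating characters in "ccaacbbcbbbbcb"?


Input: "ccaacbbcbbbbcb"
Scanning for longest run:
  Position 1 ('c'): continues run of 'c', length=2
  Position 2 ('a'): new char, reset run to 1
  Position 3 ('a'): continues run of 'a', length=2
  Position 4 ('c'): new char, reset run to 1
  Position 5 ('b'): new char, reset run to 1
  Position 6 ('b'): continues run of 'b', length=2
  Position 7 ('c'): new char, reset run to 1
  Position 8 ('b'): new char, reset run to 1
  Position 9 ('b'): continues run of 'b', length=2
  Position 10 ('b'): continues run of 'b', length=3
  Position 11 ('b'): continues run of 'b', length=4
  Position 12 ('c'): new char, reset run to 1
  Position 13 ('b'): new char, reset run to 1
Longest run: 'b' with length 4

4
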